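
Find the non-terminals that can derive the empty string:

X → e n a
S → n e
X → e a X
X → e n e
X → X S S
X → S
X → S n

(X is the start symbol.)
None

A non-terminal is nullable if it can derive ε (the empty string): either it has an ε-production, or it has a production whose right-hand side consists entirely of nullable non-terminals.

There are no ε-productions, so no non-terminal can derive ε.
No non-terminals are nullable.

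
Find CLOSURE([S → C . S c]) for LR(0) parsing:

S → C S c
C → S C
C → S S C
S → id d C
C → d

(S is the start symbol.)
{ [C → . S C], [C → . S S C], [C → . d], [S → . C S c], [S → . id d C], [S → C . S c] }

To compute CLOSURE, for each item [A → α.Bβ] where B is a non-terminal, add [B → .γ] for all productions B → γ; repeat for the newly added items until nothing changes.

Start with: [S → C . S c]
  [S → C . S c] has the dot before S: add [S → . C S c], [S → . id d C]
  [S → . C S c] has the dot before C: add [C → . S C], [C → . S S C], [C → . d]
No further items can be added.

CLOSURE = { [C → . S C], [C → . S S C], [C → . d], [S → . C S c], [S → . id d C], [S → C . S c] }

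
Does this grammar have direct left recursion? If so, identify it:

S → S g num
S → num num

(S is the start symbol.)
S → S g num: LEFT RECURSIVE (starts with S)
S → num num: starts with num

The grammar has direct left recursion on: S.

Answer: Yes, S is left-recursive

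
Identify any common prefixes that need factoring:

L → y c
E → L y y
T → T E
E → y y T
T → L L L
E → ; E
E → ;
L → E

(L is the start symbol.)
Yes, E has productions with common prefix ';'

Left-factoring is needed when two productions for the same non-terminal
share a common prefix on the right-hand side.

Productions for L:
  L → y c
  L → E
Productions for E:
  E → L y y
  E → y y T
  E → ; E
  E → ;
Productions for T:
  T → T E
  T → L L L

Found common prefix ';' in productions for E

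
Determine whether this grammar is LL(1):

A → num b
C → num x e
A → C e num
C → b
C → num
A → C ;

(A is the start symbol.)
No. Predict set conflict for A: { 'num' }

A grammar is LL(1) if for each non-terminal N with multiple productions, the predict sets of those productions are pairwise disjoint, where PREDICT(N → α) = (FIRST(α) \ {ε}) ∪ (FOLLOW(N) if α ⇒* ε).

Relevant sets:
  FIRST(C) = { 'b', 'num' }

For A:
  PREDICT(A → num b) = { 'num' }
  PREDICT(A → C e num) = { 'b', 'num' }
  PREDICT(A → C ';') = { 'b', 'num' }
For C:
  PREDICT(C → num x e) = { 'num' }
  PREDICT(C → b) = { 'b' }
  PREDICT(C → num) = { 'num' }

Conflict found: Predict set conflict for A: { 'num' }
The grammar is NOT LL(1).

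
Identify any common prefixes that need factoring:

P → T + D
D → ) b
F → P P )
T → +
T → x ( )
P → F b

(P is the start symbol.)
Left-factoring is needed when two productions for the same non-terminal
share a common prefix on the right-hand side.

Productions for P:
  P → T + D
  P → F b
Productions for T:
  T → +
  T → x ( )

No common prefixes found.

Answer: No, left-factoring is not needed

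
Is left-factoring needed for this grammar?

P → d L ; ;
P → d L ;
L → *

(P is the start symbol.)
Yes, P has productions with common prefix 'd L ;'

Left-factoring is needed when two productions for the same non-terminal
share a common prefix on the right-hand side.

Productions for P:
  P → d L ; ;
  P → d L ;

Found common prefix 'd L ;' in productions for P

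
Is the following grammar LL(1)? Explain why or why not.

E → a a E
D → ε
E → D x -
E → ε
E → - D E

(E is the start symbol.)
A grammar is LL(1) if for each non-terminal N with multiple productions, the predict sets of those productions are pairwise disjoint, where PREDICT(N → α) = (FIRST(α) \ {ε}) ∪ (FOLLOW(N) if α ⇒* ε).

Relevant sets:
  FIRST(D) = { ε }
  FOLLOW(E) = { $ }

For E:
  PREDICT(E → a a E) = { 'a' }
  PREDICT(E → D x '-') = { 'x' }
  PREDICT(E → ε) = { $ }
  PREDICT(E → '-' D E) = { '-' }
D has a single production, so nothing to check there.

All predict sets are disjoint. The grammar IS LL(1).

Answer: Yes, the grammar is LL(1).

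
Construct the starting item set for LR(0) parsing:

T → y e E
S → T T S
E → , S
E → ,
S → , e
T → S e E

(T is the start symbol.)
First, augment the grammar with T' → T
I₀ = CLOSURE({ [T' → . T] }):
  [T' → . T] has the dot before T: add [T → . y e E], [T → . S e E]
  [T → . S e E] has the dot before S: add [S → . T T S], [S → . , e]
No further items can be added.

I₀ = { [S → . , e], [S → . T T S], [T → . S e E], [T → . y e E], [T' → . T] }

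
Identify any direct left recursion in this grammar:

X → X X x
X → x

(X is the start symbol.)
Direct left recursion occurs when N → N α for some non-terminal N (the right-hand side begins with the left-hand side itself).

X → X X x: LEFT RECURSIVE (starts with X)
X → x: starts with x

The grammar has direct left recursion on: X.

Answer: Yes, X is left-recursive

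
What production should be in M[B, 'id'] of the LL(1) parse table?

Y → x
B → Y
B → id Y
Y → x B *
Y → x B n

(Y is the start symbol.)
To find M[B, 'id'], we find productions for B where 'id' is in the predict set (PREDICT(N → α) = (FIRST(α) \ {ε}) ∪ (FOLLOW(N) if α ⇒* ε)).

Relevant sets:
  FIRST(Y) = { 'x' }

B → Y: PREDICT = { 'x' }
B → id Y: PREDICT = { 'id' }
  'id' is in predict set, so this production goes in M[B, 'id']

M[B, 'id'] = B → id Y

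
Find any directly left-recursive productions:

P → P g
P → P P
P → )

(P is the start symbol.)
Yes, P is left-recursive

P → P g: LEFT RECURSIVE (starts with P)
P → P P: LEFT RECURSIVE (starts with P)
P → ): starts with ')'

The grammar has direct left recursion on: P.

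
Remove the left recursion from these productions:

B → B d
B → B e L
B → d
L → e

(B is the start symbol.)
B is directly left-recursive. The standard transformation for
  A → A α₁ | ... | A α_m | β₁ | ... | β_n
is
  A  → β₁ A' | ... | β_n A'
  A' → α₁ A' | ... | α_m A' | ε

B → d becomes B → d B'
B → B d becomes B' → d B'
B → B e L becomes B' → e L B'
Add B' → ε

Productions for other non-terminals are unchanged:
  L → e

Resulting grammar:
B → d B'
B' → d B'
B' → e L B'
B' → ε
L → e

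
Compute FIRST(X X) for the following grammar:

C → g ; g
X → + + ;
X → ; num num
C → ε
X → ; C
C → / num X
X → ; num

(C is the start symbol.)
{ '+', ';' }

FIRST sets of the non-terminals involved (from the grammar, by fixed-point iteration):
  FIRST(X) = { '+', ';' }

To compute FIRST(X X), process the symbols left to right:
Symbol X is a non-terminal. Add FIRST(X) \ {ε} = { '+', ';' }
X is not nullable (ε ∉ FIRST(X)), so stop here.
FIRST(X X) = { '+', ';' }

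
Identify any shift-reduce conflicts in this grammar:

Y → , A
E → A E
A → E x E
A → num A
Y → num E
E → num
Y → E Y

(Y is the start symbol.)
Augment with Y' → Y and build the canonical LR(0) collection (I0 = CLOSURE({[Y' → . Y]}), then GOTO on every symbol after a dot until no new states appear). It has 15 states:
  I0: { [A → . E x E], [A → . num A], [E → . A E], [E → . num], [Y → . , A], [Y → . E Y], [Y → . num E], [Y' → . Y] }  — shift
  I1: { [A → . E x E], [A → . num A], [E → . A E], [E → . num], [Y → , . A] }  — shift
  I2: { [A → . E x E], [A → . num A], [E → . A E], [E → . num], [E → A . E] }  — shift
  I3: { [A → . E x E], [A → . num A], [A → E . x E], [E → . A E], [E → . num], [Y → . , A], [Y → . E Y], [Y → . num E], [Y → E . Y] }  — shift
  I4: { [Y' → Y .] }  — accept
  I5: { [A → . E x E], [A → . num A], [A → num . A], [E → . A E], [E → . num], [E → num .], [Y → num . E] }  — shift, reduce
  I6: { [A → . E x E], [A → . num A], [A → num A .], [E → . A E], [E → . num], [E → A . E] }  — shift, reduce
  I7: { [A → E . x E], [Y → num E .] }  — shift, reduce
  I8: { [A → . E x E], [A → . num A], [A → num . A], [E → . A E], [E → . num], [E → num .] }  — shift, reduce
  I9: { [A → E . x E] }  — shift
  I10: { [A → . E x E], [A → . num A], [A → E x . E], [E → . A E], [E → . num] }  — shift
  I11: { [A → E . x E], [A → E x E .] }  — shift, reduce
  I12: { [A → E . x E], [E → A E .] }  — shift, reduce
  I13: { [Y → E Y .] }  — reduce
  I14: { [A → . E x E], [A → . num A], [E → . A E], [E → . num], [E → A . E], [Y → , A .] }  — shift, reduce

I5 contains reduce item [E → num .] and shift items [A → . num A], [E → . num] — shift-reduce conflict.
I6 contains reduce item [A → num A .] and shift items [A → . num A], [E → . num] — shift-reduce conflict.
I7 contains reduce item [Y → num E .] and shift item [A → E . x E] — shift-reduce conflict.
I8 contains reduce item [E → num .] and shift items [A → . num A], [E → . num] — shift-reduce conflict.
I11 contains reduce item [A → E x E .] and shift item [A → E . x E] — shift-reduce conflict.
I12 contains reduce item [E → A E .] and shift item [A → E . x E] — shift-reduce conflict.
I14 contains reduce item [Y → , A .] and shift items [A → . num A], [E → . num] — shift-reduce conflict.

Answer: Yes — I5: [E → num .] vs [A → . num A]; I6: [A → num A .] vs [A → . num A]; I7: [Y → num E .] vs [A → E . x E]; I8: [E → num .] vs [A → . num A]; I11: [A → E x E .] vs [A → E . x E]; I12: [E → A E .] vs [A → E . x E]; I14: [Y → , A .] vs [A → . num A]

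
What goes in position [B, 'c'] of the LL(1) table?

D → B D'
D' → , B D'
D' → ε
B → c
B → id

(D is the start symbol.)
B → c

To find M[B, 'c'], we find productions for B where 'c' is in the predict set (PREDICT(N → α) = (FIRST(α) \ {ε}) ∪ (FOLLOW(N) if α ⇒* ε)).

B → c: PREDICT = { 'c' }
  'c' is in predict set, so this production goes in M[B, 'c']
B → id: PREDICT = { 'id' }

M[B, 'c'] = B → c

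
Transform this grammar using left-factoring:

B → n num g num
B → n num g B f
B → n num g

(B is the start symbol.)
B → n num g B'
B' → num
B' → B f
B' → ε

Left-factoring transforms A → αβ₁ | αβ₂ into A → αA' and A' → β₁ | β₂
(α is the longest common prefix among the alternatives). Repeat until
no nonterminal has two alternatives with a common prefix.

Round 1: B has alternatives sharing prefix 'n num g'. Introduce B': B → n num g B'
  Add: B' → num
  Add: B' → B f
  Add: B' → ε

No remaining common prefixes — done.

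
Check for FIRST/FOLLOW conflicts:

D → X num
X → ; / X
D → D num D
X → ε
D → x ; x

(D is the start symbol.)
No FIRST/FOLLOW conflicts.

A FIRST/FOLLOW conflict occurs when a non-terminal N has a nullable alternative N → β (β ⇒* ε) and another alternative N → α with FIRST(α) ∩ FOLLOW(N) ≠ ∅: on such a lookahead the parser cannot decide between expanding α and letting N vanish via β.

Nullable non-terminals: X.

X: nullable alternative(s) X → ε; FOLLOW(X) = { 'num' }
  X → ; / X: FIRST \ {ε} = { ';' } — disjoint from FOLLOW(X)
  X → ε: FIRST \ {ε} = { } — this is the only nullable alternative, skip

D has no nullable alternative, so no FIRST/FOLLOW check is needed there.

No FIRST/FOLLOW conflicts found.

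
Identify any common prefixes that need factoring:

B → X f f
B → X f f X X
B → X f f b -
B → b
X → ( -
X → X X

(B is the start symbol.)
Left-factoring is needed when two productions for the same non-terminal
share a common prefix on the right-hand side.

Productions for B:
  B → X f f
  B → X f f X X
  B → X f f b -
  B → b
Productions for X:
  X → ( -
  X → X X

Found common prefix 'X f f' in productions for B

Answer: Yes, B has productions with common prefix 'X f f'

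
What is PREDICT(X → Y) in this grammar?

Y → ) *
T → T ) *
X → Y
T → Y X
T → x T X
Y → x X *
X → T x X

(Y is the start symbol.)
{ ')', 'x' }

PREDICT(X → Y) = (FIRST(RHS) \ {ε}) ∪ (FOLLOW(X) if ε ∈ FIRST(RHS), i.e. RHS ⇒* ε)
FIRST(Y) = { ')', 'x' }
FIRST(Y) = { ')', 'x' }
ε ∉ FIRST(Y), so FOLLOW(X) is not added.
PREDICT(X → Y) = { ')', 'x' }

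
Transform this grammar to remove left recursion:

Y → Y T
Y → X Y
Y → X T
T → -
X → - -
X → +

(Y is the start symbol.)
Y → X Y Y'
Y → X T Y'
Y' → T Y'
Y' → ε
T → -
X → - -
X → +

Y is directly left-recursive. The standard transformation for
  A → A α₁ | ... | A α_m | β₁ | ... | β_n
is
  A  → β₁ A' | ... | β_n A'
  A' → α₁ A' | ... | α_m A' | ε

Y → X Y becomes Y → X Y Y'
Y → X T becomes Y → X T Y'
Y → Y T becomes Y' → T Y'
Add Y' → ε

Productions for other non-terminals are unchanged:
  T → -
  X → - -
  X → +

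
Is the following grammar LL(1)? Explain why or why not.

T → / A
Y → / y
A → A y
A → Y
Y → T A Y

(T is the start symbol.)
No. Predict set conflict for Y: { '/' }

Relevant sets:
  FIRST(T) = { '/' }
  FIRST(A) = { '/' }
  FIRST(Y) = { '/' }

For Y:
  PREDICT(Y → '/' y) = { '/' }
  PREDICT(Y → T A Y) = { '/' }
For A:
  PREDICT(A → A y) = { '/' }
  PREDICT(A → Y) = { '/' }
T has a single production, so nothing to check there.

Conflict found: Predict set conflict for Y: { '/' }
The grammar is NOT LL(1).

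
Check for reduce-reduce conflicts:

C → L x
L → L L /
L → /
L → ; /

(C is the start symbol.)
Augment with C' → C and build the canonical LR(0) collection (I0 = CLOSURE({[C' → . C]}), then GOTO on every symbol after a dot until no new states appear). It has 9 states:
  I0: { [C → . L x], [C' → . C], [L → . /], [L → . ; /], [L → . L L /] }  — shift
  I1: { [L → / .] }  — reduce
  I2: { [L → ; . /] }  — shift
  I3: { [C' → C .] }  — accept
  I4: { [C → L . x], [L → . /], [L → . ; /], [L → . L L /], [L → L . L /] }  — shift
  I5: { [L → . /], [L → . ; /], [L → . L L /], [L → L . L /], [L → L L . /] }  — shift
  I6: { [C → L x .] }  — reduce
  I7: { [L → / .], [L → L L / .] }  — 2 reduces
  I8: { [L → ; / .] }  — reduce

I7 contains complete items [L → / .], [L → L L / .] — reduce-reduce conflict.

Answer: Yes — I7: [L → / .] vs [L → L L / .]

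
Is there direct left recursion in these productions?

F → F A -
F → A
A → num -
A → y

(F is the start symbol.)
Yes, F is left-recursive

Direct left recursion occurs when N → N α for some non-terminal N (the right-hand side begins with the left-hand side itself).

F → F A -: LEFT RECURSIVE (starts with F)
F → A: starts with A
A → num -: starts with num
A → y: starts with y

The grammar has direct left recursion on: F.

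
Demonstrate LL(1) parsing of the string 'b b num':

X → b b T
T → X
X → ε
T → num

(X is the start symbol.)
LL(1) parsing maintains a stack (initially the start symbol over $) and the input. At each step: if the stack top is a terminal, match it against the current input token; if it is a non-terminal N, replace it with the RHS of M[N, lookahead] (the unique production whose predict set contains the lookahead).

Stack is shown with the top on the left.

Stack    Input      Action
--------------------------
X $      b b num $  output X → b b T
b b T $  b b num $  match 'b'
b T $    b num $    match 'b'
T $      num $      output T → num
num $    num $      match 'num'
$        $          accept

The string is accepted.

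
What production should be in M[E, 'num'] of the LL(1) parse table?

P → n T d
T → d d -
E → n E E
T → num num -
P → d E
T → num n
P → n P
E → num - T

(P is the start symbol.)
To find M[E, 'num'], we find productions for E where 'num' is in the predict set (PREDICT(N → α) = (FIRST(α) \ {ε}) ∪ (FOLLOW(N) if α ⇒* ε)).

E → n E E: PREDICT = { 'n' }
E → num - T: PREDICT = { 'num' }
  'num' is in predict set, so this production goes in M[E, 'num']

M[E, 'num'] = E → num - T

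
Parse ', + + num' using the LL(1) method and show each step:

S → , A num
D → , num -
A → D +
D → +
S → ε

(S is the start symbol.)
LL(1) parsing maintains a stack (initially the start symbol over $) and the input. At each step: if the stack top is a terminal, match it against the current input token; if it is a non-terminal N, replace it with the RHS of M[N, lookahead] (the unique production whose predict set contains the lookahead).

Stack is shown with the top on the left.

Stack      Input        Action
------------------------------
S $        , + + num $  output S → , A num
, A num $  , + + num $  match ','
A num $    + + num $    output A → D +
D + num $  + + num $    output D → +
+ + num $  + + num $    match '+'
+ num $    + num $      match '+'
num $      num $        match 'num'
$          $            accept

The string is accepted.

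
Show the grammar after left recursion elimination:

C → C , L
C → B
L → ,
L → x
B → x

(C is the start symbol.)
C → B C'
C' → , L C'
C' → ε
L → ,
L → x
B → x

C is directly left-recursive. The standard transformation for
  A → A α₁ | ... | A α_m | β₁ | ... | β_n
is
  A  → β₁ A' | ... | β_n A'
  A' → α₁ A' | ... | α_m A' | ε

C → B becomes C → B C'
C → C , L becomes C' → , L C'
Add C' → ε

Productions for other non-terminals are unchanged:
  L → ,
  L → x
  B → x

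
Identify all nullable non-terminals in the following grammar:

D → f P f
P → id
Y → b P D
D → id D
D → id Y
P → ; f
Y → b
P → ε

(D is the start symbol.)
{ 'P' }

ε-productions: P → ε
So P is immediately nullable.
No further non-terminal can be added: every production for the remaining non-terminals contains a terminal or a non-nullable non-terminal.
Nullable = { 'P' }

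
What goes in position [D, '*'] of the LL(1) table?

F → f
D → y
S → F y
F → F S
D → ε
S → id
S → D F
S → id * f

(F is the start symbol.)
Empty (error entry)

To find M[D, '*'], we find productions for D where '*' is in the predict set (PREDICT(N → α) = (FIRST(α) \ {ε}) ∪ (FOLLOW(N) if α ⇒* ε)).

Relevant sets:
  FOLLOW(D) = { 'f' }

D → y: PREDICT = { 'y' }
D → ε: PREDICT = { 'f' }

M[D, '*'] is empty (no production applies)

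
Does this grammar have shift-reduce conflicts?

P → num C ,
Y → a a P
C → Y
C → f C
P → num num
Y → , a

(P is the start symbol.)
Augment with P' → P and build the canonical LR(0) collection (I0 = CLOSURE({[P' → . P]}), then GOTO on every symbol after a dot until no new states appear). It has 14 states:
  I0: { [P → . num C ,], [P → . num num], [P' → . P] }  — shift
  I1: { [P' → P .] }  — accept
  I2: { [C → . Y], [C → . f C], [P → num . C ,], [P → num . num], [Y → . , a], [Y → . a a P] }  — shift
  I3: { [Y → , . a] }  — shift
  I4: { [P → num C . ,] }  — shift
  I5: { [C → Y .] }  — reduce
  I6: { [Y → a . a P] }  — shift
  I7: { [C → . Y], [C → . f C], [C → f . C], [Y → . , a], [Y → . a a P] }  — shift
  I8: { [P → num num .] }  — reduce
  I9: { [C → f C .] }  — reduce
  I10: { [P → . num C ,], [P → . num num], [Y → a a . P] }  — shift
  I11: { [Y → a a P .] }  — reduce
  I12: { [P → num C , .] }  — reduce
  I13: { [Y → , a .] }  — reduce

No state contains both a complete item and a shift item.

Answer: No shift-reduce conflicts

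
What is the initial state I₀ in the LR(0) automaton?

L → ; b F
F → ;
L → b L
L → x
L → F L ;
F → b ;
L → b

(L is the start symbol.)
First, augment the grammar with L' → L
I₀ = CLOSURE({ [L' → . L] }):
  [L' → . L] has the dot before L: add [L → . ; b F], [L → . b L], [L → . x], [L → . F L ;], [L → . b]
  [L → . F L ;] has the dot before F: add [F → . ;], [F → . b ;]
No further items can be added.

I₀ = { [F → . ;], [F → . b ;], [L → . ; b F], [L → . F L ;], [L → . b L], [L → . b], [L → . x], [L' → . L] }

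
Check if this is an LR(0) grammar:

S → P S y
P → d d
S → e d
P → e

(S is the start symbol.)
No. Shift-reduce conflict between [P → e .] and [S → e . d]

Augment with S' → S and build the canonical LR(0) collection (I0 = CLOSURE({[S' → . S]}), then GOTO on every symbol after a dot until no new states appear). It has 9 states:
  I0: { [P → . d d], [P → . e], [S → . P S y], [S → . e d], [S' → . S] }  — shift
  I1: { [P → . d d], [P → . e], [S → . P S y], [S → . e d], [S → P . S y] }  — shift
  I2: { [S' → S .] }  — accept
  I3: { [P → d . d] }  — shift
  I4: { [P → e .], [S → e . d] }  — shift, reduce
  I5: { [S → e d .] }  — reduce
  I6: { [P → d d .] }  — reduce
  I7: { [S → P S . y] }  — shift
  I8: { [S → P S y .] }  — reduce

Conflict in state I4:
  Shift-reduce conflict between [P → e .] and [S → e . d]
So the grammar is NOT LR(0).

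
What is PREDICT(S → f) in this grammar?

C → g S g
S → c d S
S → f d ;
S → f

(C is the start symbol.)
PREDICT(S → f) = (FIRST(RHS) \ {ε}) ∪ (FOLLOW(S) if ε ∈ FIRST(RHS), i.e. RHS ⇒* ε)
FIRST(f) = { 'f' }
ε ∉ FIRST(f), so FOLLOW(S) is not added.
PREDICT(S → f) = { 'f' }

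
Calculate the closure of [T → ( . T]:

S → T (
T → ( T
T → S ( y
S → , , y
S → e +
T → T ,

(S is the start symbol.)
{ [S → . , , y], [S → . T (], [S → . e +], [T → ( . T], [T → . ( T], [T → . S ( y], [T → . T ,] }

Start with: [T → ( . T]
  [T → ( . T] has the dot before T: add [T → . ( T], [T → . S ( y], [T → . T ,]
  [T → . S ( y] has the dot before S: add [S → . T (], [S → . , , y], [S → . e +]
No further items can be added.

CLOSURE = { [S → . , , y], [S → . T (], [S → . e +], [T → ( . T], [T → . ( T], [T → . S ( y], [T → . T ,] }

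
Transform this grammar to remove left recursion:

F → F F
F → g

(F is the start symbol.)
F is directly left-recursive. The standard transformation for
  A → A α₁ | ... | A α_m | β₁ | ... | β_n
is
  A  → β₁ A' | ... | β_n A'
  A' → α₁ A' | ... | α_m A' | ε

F → g becomes F → g F'
F → F F becomes F' → F F'
Add F' → ε

Resulting grammar:
F → g F'
F' → F F'
F' → ε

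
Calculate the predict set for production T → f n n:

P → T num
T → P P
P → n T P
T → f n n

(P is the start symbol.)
PREDICT(T → f n n) = (FIRST(RHS) \ {ε}) ∪ (FOLLOW(T) if ε ∈ FIRST(RHS), i.e. RHS ⇒* ε)
FIRST(f n n) = { 'f' }
ε ∉ FIRST(f n n), so FOLLOW(T) is not added.
PREDICT(T → f n n) = { 'f' }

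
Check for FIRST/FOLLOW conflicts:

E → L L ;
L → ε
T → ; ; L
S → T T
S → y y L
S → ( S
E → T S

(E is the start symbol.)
Nullable non-terminals: L.
L has a nullable alternative but only one production, so nothing to check.

E, S, T have no nullable alternative, so no FIRST/FOLLOW check is needed there.

No FIRST/FOLLOW conflicts found.

Answer: No FIRST/FOLLOW conflicts.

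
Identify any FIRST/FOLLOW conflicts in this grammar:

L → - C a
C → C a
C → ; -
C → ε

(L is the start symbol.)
Yes. C → C a with FOLLOW(C) on { 'a' }

A FIRST/FOLLOW conflict occurs when a non-terminal N has a nullable alternative N → β (β ⇒* ε) and another alternative N → α with FIRST(α) ∩ FOLLOW(N) ≠ ∅: on such a lookahead the parser cannot decide between expanding α and letting N vanish via β.

Nullable non-terminals: C.
FIRST sets used below: FIRST(C) = { ';', 'a', ε }

C: nullable alternative(s) C → ε; FOLLOW(C) = { 'a' }
  C → C a: FIRST \ {ε} = { ';', 'a' } — overlaps FOLLOW(C) on { 'a' }: CONFLICT
  C → ; -: FIRST \ {ε} = { ';' } — disjoint from FOLLOW(C)
  C → ε: FIRST \ {ε} = { } — this is the only nullable alternative, skip

L has no nullable alternative, so no FIRST/FOLLOW check is needed there.

So the grammar has 1 FIRST/FOLLOW conflict (marked CONFLICT above).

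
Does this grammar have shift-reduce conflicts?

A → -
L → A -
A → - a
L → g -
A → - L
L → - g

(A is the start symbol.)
Yes — I1: [A → - .] vs [A → . -]; I3: [A → - .] vs [A → . -]; I10: [L → - g .] vs [L → g . -]

Augment with A' → A and build the canonical LR(0) collection (I0 = CLOSURE({[A' → . A]}), then GOTO on every symbol after a dot until no new states appear). It has 11 states:
  I0: { [A → . - L], [A → . - a], [A → . -], [A' → . A] }  — shift
  I1: { [A → - . L], [A → - . a], [A → - .], [A → . - L], [A → . - a], [A → . -], [L → . - g], [L → . A -], [L → . g -] }  — shift, reduce
  I2: { [A' → A .] }  — accept
  I3: { [A → - . L], [A → - . a], [A → - .], [A → . - L], [A → . - a], [A → . -], [L → - . g], [L → . - g], [L → . A -], [L → . g -] }  — shift, reduce
  I4: { [L → A . -] }  — shift
  I5: { [A → - L .] }  — reduce
  I6: { [A → - a .] }  — reduce
  I7: { [L → g . -] }  — shift
  I8: { [L → g - .] }  — reduce
  I9: { [L → A - .] }  — reduce
  I10: { [L → - g .], [L → g . -] }  — shift, reduce

I1 contains reduce item [A → - .] and shift items [A → . -], [A → . - L], [A → . - a], [A → - . a], [L → . - g], [L → . g -] — shift-reduce conflict.
I3 contains reduce item [A → - .] and shift items [A → . -], [A → . - L], [A → . - a], [A → - . a], [L → . - g], [L → - . g], [L → . g -] — shift-reduce conflict.
I10 contains reduce item [L → - g .] and shift item [L → g . -] — shift-reduce conflict.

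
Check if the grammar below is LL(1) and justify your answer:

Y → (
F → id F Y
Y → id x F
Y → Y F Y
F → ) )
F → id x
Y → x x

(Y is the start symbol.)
A grammar is LL(1) if for each non-terminal N with multiple productions, the predict sets of those productions are pairwise disjoint, where PREDICT(N → α) = (FIRST(α) \ {ε}) ∪ (FOLLOW(N) if α ⇒* ε).

Relevant sets:
  FIRST(Y) = { '(', 'id', 'x' }

For Y:
  PREDICT(Y → '(') = { '(' }
  PREDICT(Y → id x F) = { 'id' }
  PREDICT(Y → Y F Y) = { '(', 'id', 'x' }
  PREDICT(Y → x x) = { 'x' }
For F:
  PREDICT(F → id F Y) = { 'id' }
  PREDICT(F → ')' ')') = { ')' }
  PREDICT(F → id x) = { 'id' }

Conflict found: Predict set conflict for Y: { '(' }
The grammar is NOT LL(1).

Answer: No. Predict set conflict for Y: { '(' }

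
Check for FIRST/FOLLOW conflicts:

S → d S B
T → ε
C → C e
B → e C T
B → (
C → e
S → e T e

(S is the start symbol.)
No FIRST/FOLLOW conflicts.

A FIRST/FOLLOW conflict occurs when a non-terminal N has a nullable alternative N → β (β ⇒* ε) and another alternative N → α with FIRST(α) ∩ FOLLOW(N) ≠ ∅: on such a lookahead the parser cannot decide between expanding α and letting N vanish via β.

Nullable non-terminals: T.
T has a nullable alternative but only one production, so nothing to check.

B, C, S have no nullable alternative, so no FIRST/FOLLOW check is needed there.

No FIRST/FOLLOW conflicts found.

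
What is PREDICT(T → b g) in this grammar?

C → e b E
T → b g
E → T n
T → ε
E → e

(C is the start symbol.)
{ 'b' }

PREDICT(T → b g) = (FIRST(RHS) \ {ε}) ∪ (FOLLOW(T) if ε ∈ FIRST(RHS), i.e. RHS ⇒* ε)
FIRST(b g) = { 'b' }
ε ∉ FIRST(b g), so FOLLOW(T) is not added.
PREDICT(T → b g) = { 'b' }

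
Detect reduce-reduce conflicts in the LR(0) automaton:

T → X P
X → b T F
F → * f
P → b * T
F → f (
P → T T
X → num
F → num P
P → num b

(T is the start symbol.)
No reduce-reduce conflicts

Augment with T' → T and build the canonical LR(0) collection (I0 = CLOSURE({[T' → . T]}), then GOTO on every symbol after a dot until no new states appear). It has 21 states:
  I0: { [T → . X P], [T' → . T], [X → . b T F], [X → . num] }  — shift
  I1: { [T' → T .] }  — accept
  I2: { [P → . T T], [P → . b * T], [P → . num b], [T → . X P], [T → X . P], [X → . b T F], [X → . num] }  — shift
  I3: { [T → . X P], [X → . b T F], [X → . num], [X → b . T F] }  — shift
  I4: { [X → num .] }  — reduce
  I5: { [F → . * f], [F → . f (], [F → . num P], [X → b T . F] }  — shift
  I6: { [F → * . f] }  — shift
  I7: { [X → b T F .] }  — reduce
  I8: { [F → f . (] }  — shift
  I9: { [F → num . P], [P → . T T], [P → . b * T], [P → . num b], [T → . X P], [X → . b T F], [X → . num] }  — shift
  I10: { [F → num P .] }  — reduce
  I11: { [P → T . T], [T → . X P], [X → . b T F], [X → . num] }  — shift
  I12: { [P → b . * T], [T → . X P], [X → . b T F], [X → . num], [X → b . T F] }  — shift
  I13: { [P → num . b], [X → num .] }  — shift, reduce
  I14: { [P → num b .] }  — reduce
  I15: { [P → b * . T], [T → . X P], [X → . b T F], [X → . num] }  — shift
  I16: { [P → b * T .] }  — reduce
  I17: { [P → T T .] }  — reduce
  I18: { [F → f ( .] }  — reduce
  I19: { [F → * f .] }  — reduce
  I20: { [T → X P .] }  — reduce

No state contains more than one complete item.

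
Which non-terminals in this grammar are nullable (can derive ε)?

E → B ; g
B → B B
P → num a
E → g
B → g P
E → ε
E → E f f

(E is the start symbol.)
A non-terminal is nullable if it can derive ε (the empty string): either it has an ε-production, or it has a production whose right-hand side consists entirely of nullable non-terminals.

ε-productions: E → ε
So E is immediately nullable.
No further non-terminal can be added: every production for the remaining non-terminals contains a terminal or a non-nullable non-terminal.
Nullable = { 'E' }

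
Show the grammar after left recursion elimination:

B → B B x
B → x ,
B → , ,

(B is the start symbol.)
B → x , B'
B → , , B'
B' → B x B'
B' → ε

B is directly left-recursive. The standard transformation for
  A → A α₁ | ... | A α_m | β₁ | ... | β_n
is
  A  → β₁ A' | ... | β_n A'
  A' → α₁ A' | ... | α_m A' | ε

B → x , becomes B → x , B'
B → , , becomes B → , , B'
B → B B x becomes B' → B x B'
Add B' → ε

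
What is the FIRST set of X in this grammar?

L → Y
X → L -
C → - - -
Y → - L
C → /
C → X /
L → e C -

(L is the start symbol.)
{ '-', 'e' }

FIRST sets of the other non-terminals involved (by the same procedure, iterated to a fixed point):
  FIRST(L) = { '-', 'e' }

From X → L -:
  - L is a non-terminal: add FIRST(L) \ {ε} = { '-', 'e' }
    L is not nullable, so stop

Collecting: FIRST(X) = { '-', 'e' }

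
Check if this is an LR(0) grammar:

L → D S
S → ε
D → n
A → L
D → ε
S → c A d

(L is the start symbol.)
A grammar is LR(0) if no state in the canonical LR(0) collection has:
  - both a shift item (dot before a terminal) and a complete item (shift-reduce conflict), or
  - two or more complete items (reduce-reduce conflict; the accept item [L' → L .] counts as a complete item here).

Augment with L' → L and build the canonical LR(0) collection (I0 = CLOSURE({[L' → . L]}), then GOTO on every symbol after a dot until no new states appear). It has 9 states:
  I0: { [D → . n], [D → .], [L → . D S], [L' → . L] }  — shift, reduce
  I1: { [L → D . S], [S → . c A d], [S → .] }  — shift, reduce
  I2: { [L' → L .] }  — accept
  I3: { [D → n .] }  — reduce
  I4: { [L → D S .] }  — reduce
  I5: { [A → . L], [D → . n], [D → .], [L → . D S], [S → c . A d] }  — shift, reduce
  I6: { [S → c A . d] }  — shift
  I7: { [A → L .] }  — reduce
  I8: { [S → c A d .] }  — reduce

Conflict in state I0:
  Shift-reduce conflict between [D → .] and [D → . n]
So the grammar is NOT LR(0).

Answer: No. Shift-reduce conflict between [D → .] and [D → . n]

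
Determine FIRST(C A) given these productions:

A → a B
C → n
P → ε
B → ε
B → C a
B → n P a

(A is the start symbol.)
{ 'n' }

FIRST sets of the non-terminals involved (from the grammar, by fixed-point iteration):
  FIRST(C) = { 'n' }

To compute FIRST(C A), process the symbols left to right:
Symbol C is a non-terminal. Add FIRST(C) \ {ε} = { 'n' }
C is not nullable (ε ∉ FIRST(C)), so stop here.
FIRST(C A) = { 'n' }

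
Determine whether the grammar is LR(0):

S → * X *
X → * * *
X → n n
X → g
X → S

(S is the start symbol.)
Augment with S' → S and build the canonical LR(0) collection (I0 = CLOSURE({[S' → . S]}), then GOTO on every symbol after a dot until no new states appear). It has 12 states:
  I0: { [S → . * X *], [S' → . S] }  — shift
  I1: { [S → * . X *], [S → . * X *], [X → . * * *], [X → . S], [X → . g], [X → . n n] }  — shift
  I2: { [S' → S .] }  — accept
  I3: { [S → * . X *], [S → . * X *], [X → * . * *], [X → . * * *], [X → . S], [X → . g], [X → . n n] }  — shift
  I4: { [X → S .] }  — reduce
  I5: { [S → * X . *] }  — shift
  I6: { [X → g .] }  — reduce
  I7: { [X → n . n] }  — shift
  I8: { [X → n n .] }  — reduce
  I9: { [S → * X * .] }  — reduce
  I10: { [S → * . X *], [S → . * X *], [X → * * . *], [X → * . * *], [X → . * * *], [X → . S], [X → . g], [X → . n n] }  — shift
  I11: { [S → * . X *], [S → . * X *], [X → * * * .], [X → * * . *], [X → * . * *], [X → . * * *], [X → . S], [X → . g], [X → . n n] }  — shift, reduce

Conflict in state I11:
  Shift-reduce conflict between [X → * * * .] and [S → . * X *]
So the grammar is NOT LR(0).

Answer: No. Shift-reduce conflict between [X → * * * .] and [S → . * X *]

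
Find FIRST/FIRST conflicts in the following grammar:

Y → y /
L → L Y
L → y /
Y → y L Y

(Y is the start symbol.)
A FIRST/FIRST conflict occurs when two productions N → α and N → β for the same non-terminal have FIRST(α) ∩ FIRST(β) ≠ ∅ (with ε ∈ FIRST of a nullable right-hand side, so two nullable alternatives also conflict).

FIRST sets of the non-terminals at (or reachable through a nullable prefix from) the front of some alternative:
  FIRST(L) = { 'y' }

Productions for Y:
  Y → y /: FIRST = { 'y' }
  Y → y L Y: FIRST = { 'y' }
Productions for L:
  L → L Y: FIRST = { 'y' }
  L → y /: FIRST = { 'y' }

Conflict for Y: Y → y / and Y → y L Y
  Overlap: { 'y' }
Conflict for L: L → L Y and L → y /
  Overlap: { 'y' }

Answer: Yes. Y → y '/' / Y → y L Y on { 'y' }; L → L Y / L → y '/' on { 'y' }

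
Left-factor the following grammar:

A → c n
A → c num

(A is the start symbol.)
Left-factoring transforms A → αβ₁ | αβ₂ into A → αA' and A' → β₁ | β₂
(α is the longest common prefix among the alternatives). Repeat until
no nonterminal has two alternatives with a common prefix.

Round 1: A has alternatives sharing prefix 'c'. Introduce A': A → c A'
  Add: A' → n
  Add: A' → num

No remaining common prefixes — done.

Resulting grammar:
A → c A'
A' → n
A' → num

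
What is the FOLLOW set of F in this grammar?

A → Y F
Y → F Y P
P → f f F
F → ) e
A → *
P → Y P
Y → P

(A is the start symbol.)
{ $, ')', 'f' }

In A → Y F: F is at the end, add FOLLOW(A)
In Y → F Y P: F is followed by Y P, add FIRST(Y P) \ {ε} = { ')', 'f' }
In P → f f F: F is at the end, add FOLLOW(P)

The FOLLOW sets referred to above (computed the same way, to a fixed point):
  FOLLOW(A) = { $ }
  FOLLOW(P) = { ')', 'f' }

Taking the union: FOLLOW(F) = { $, ')', 'f' }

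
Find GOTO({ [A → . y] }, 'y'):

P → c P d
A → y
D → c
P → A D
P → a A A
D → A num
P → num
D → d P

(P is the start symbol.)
{ [A → y .] }

GOTO(I, 'y') = CLOSURE({ [A → αX.β] : [A → α.Xβ] ∈ I, X = 'y' })

Items with dot before 'y', with the dot advanced:
  [A → . y] → [A → y .]
Closure adds nothing (no advanced item has the dot before a non-terminal).

GOTO = { [A → y .] }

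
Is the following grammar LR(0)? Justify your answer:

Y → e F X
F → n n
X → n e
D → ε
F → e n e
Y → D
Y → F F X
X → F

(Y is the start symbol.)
Augment with Y' → Y and build the canonical LR(0) collection (I0 = CLOSURE({[Y' → . Y]}), then GOTO on every symbol after a dot until no new states appear). It has 18 states:
  I0: { [D → .], [F → . e n e], [F → . n n], [Y → . D], [Y → . F F X], [Y → . e F X], [Y' → . Y] }  — shift, reduce
  I1: { [Y → D .] }  — reduce
  I2: { [F → . e n e], [F → . n n], [Y → F . F X] }  — shift
  I3: { [Y' → Y .] }  — accept
  I4: { [F → . e n e], [F → . n n], [F → e . n e], [Y → e . F X] }  — shift
  I5: { [F → n . n] }  — shift
  I6: { [F → n n .] }  — reduce
  I7: { [F → . e n e], [F → . n n], [X → . F], [X → . n e], [Y → e F . X] }  — shift
  I8: { [F → e . n e] }  — shift
  I9: { [F → e n . e], [F → n . n] }  — shift
  I10: { [F → e n e .] }  — reduce
  I11: { [F → e n . e] }  — shift
  I12: { [X → F .] }  — reduce
  I13: { [Y → e F X .] }  — reduce
  I14: { [F → n . n], [X → n . e] }  — shift
  I15: { [X → n e .] }  — reduce
  I16: { [F → . e n e], [F → . n n], [X → . F], [X → . n e], [Y → F F . X] }  — shift
  I17: { [Y → F F X .] }  — reduce

Conflict in state I0:
  Shift-reduce conflict between [D → .] and [F → . e n e]
So the grammar is NOT LR(0).

Answer: No. Shift-reduce conflict between [D → .] and [F → . e n e]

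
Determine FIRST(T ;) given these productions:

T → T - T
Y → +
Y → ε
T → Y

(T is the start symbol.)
FIRST sets of the non-terminals involved (from the grammar, by fixed-point iteration):
  FIRST(T) = { '+', '-', ε }

To compute FIRST(T ;), process the symbols left to right:
Symbol T is a non-terminal. Add FIRST(T) \ {ε} = { '+', '-' }
T is nullable (ε ∈ FIRST(T)), continue to the next symbol.
Symbol ; is a terminal. Add ';' and stop.
FIRST(T ;) = { '+', '-', ';' }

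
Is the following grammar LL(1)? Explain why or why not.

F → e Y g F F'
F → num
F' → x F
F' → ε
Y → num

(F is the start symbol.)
No. Predict set conflict for F': { 'x' }

A grammar is LL(1) if for each non-terminal N with multiple productions, the predict sets of those productions are pairwise disjoint, where PREDICT(N → α) = (FIRST(α) \ {ε}) ∪ (FOLLOW(N) if α ⇒* ε).

Relevant sets:
  FOLLOW(F') = { $, 'x' }

For F:
  PREDICT(F → e Y g F F') = { 'e' }
  PREDICT(F → num) = { 'num' }
For F':
  PREDICT(F' → x F) = { 'x' }
  PREDICT(F' → ε) = { $, 'x' }
Y has a single production, so nothing to check there.

Conflict found: Predict set conflict for F': { 'x' }
The grammar is NOT LL(1).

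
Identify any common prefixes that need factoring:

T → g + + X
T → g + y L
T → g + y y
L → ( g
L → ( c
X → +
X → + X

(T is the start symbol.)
Yes, T has productions with common prefix 'g +'; L has productions with common prefix '('; X has productions with common prefix '+'

Left-factoring is needed when two productions for the same non-terminal
share a common prefix on the right-hand side.

Productions for T:
  T → g + + X
  T → g + y L
  T → g + y y
Productions for L:
  L → ( g
  L → ( c
Productions for X:
  X → +
  X → + X

Found common prefix 'g +' in productions for T
Found common prefix '(' in productions for L
Found common prefix '+' in productions for X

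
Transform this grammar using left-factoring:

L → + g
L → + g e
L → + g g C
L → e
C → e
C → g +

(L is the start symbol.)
Left-factoring transforms A → αβ₁ | αβ₂ into A → αA' and A' → β₁ | β₂
(α is the longest common prefix among the alternatives). Repeat until
no nonterminal has two alternatives with a common prefix.

Round 1: L has alternatives sharing prefix '+ g'. Introduce L': L → + g L'
  Add: L' → ε
  Add: L' → e
  Add: L' → g C

No remaining common prefixes — done.

Resulting grammar:
L → + g L'
L' → ε
L' → e
L' → g C
L → e
C → e
C → g +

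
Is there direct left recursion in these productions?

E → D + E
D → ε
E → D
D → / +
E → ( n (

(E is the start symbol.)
No direct left recursion

E → D + E: starts with D
D → ε: starts with ε
E → D: starts with D
D → / +: starts with '/'
E → ( n (: starts with '('

No direct left recursion found.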